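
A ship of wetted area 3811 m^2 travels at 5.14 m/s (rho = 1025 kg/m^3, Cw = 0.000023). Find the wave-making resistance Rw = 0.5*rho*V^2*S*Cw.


Formula: Rw = 0.5 * rho * V^2 * S * Cw
Step 1 — V^2 = 5.14^2 = 26.4196
Step 2 — 0.5 * rho * V^2 = 0.5 * 1025 * 26.4196 = 13540.045
Step 3 — Rw = 13540.045 * 3811 * 0.000023 ≈ 1186.8 N (5 s.f.)

1186.8 N


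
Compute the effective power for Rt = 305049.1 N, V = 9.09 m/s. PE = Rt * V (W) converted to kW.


Formula: PE = Rt * V / 1000 (kW)
Step 1 — PE (W) = 305049.1 * 9.09 = 2772896.319 W
Step 2 — PE (kW) = 2772896.319 / 1000 ≈ 2772.9 kW (5 s.f.)

2772.9 kW


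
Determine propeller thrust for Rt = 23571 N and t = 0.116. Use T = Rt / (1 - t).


Formula: T = Rt / (1 - t)
Step 1 — (1 - t) = 1 - 0.116 = 0.884
Step 2 — T = 23571 / 0.884 ≈ 26664 N (5 s.f.)

26664 N


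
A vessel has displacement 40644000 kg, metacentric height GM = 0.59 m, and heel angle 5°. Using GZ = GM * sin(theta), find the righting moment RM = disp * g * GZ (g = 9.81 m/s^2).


Formula: GZ = GM * sin(theta); RM = disp * g * GZ
Step 1 — GZ = 0.59 * sin(5°) = 0.59 * 0.087156 = 0.051422 m
Step 2 — RM = 40644000 * 9.81 * 0.051422 ≈ 20503000 N·m (5 s.f.)

20503000 N·m


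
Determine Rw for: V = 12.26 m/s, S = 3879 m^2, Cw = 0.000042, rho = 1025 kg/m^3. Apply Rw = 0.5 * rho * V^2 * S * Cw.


Formula: Rw = 0.5 * rho * V^2 * S * Cw
Step 1 — V^2 = 12.26^2 = 150.3076
Step 2 — 0.5 * rho * V^2 = 0.5 * 1025 * 150.3076 = 77032.645
Step 3 — Rw = 77032.645 * 3879 * 0.000042 ≈ 12550 N (5 s.f.)

12550 N


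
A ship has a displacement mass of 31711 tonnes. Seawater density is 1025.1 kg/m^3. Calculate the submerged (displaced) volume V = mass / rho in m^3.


Formula: V = mass / rho
Step 1 — convert tonnes to kg: 31711 t * 1000 = 31711000 kg
Step 2 — V = 31711000 / 1025.1 ≈ 30935 m^3 (5 s.f.)

30935 m^3


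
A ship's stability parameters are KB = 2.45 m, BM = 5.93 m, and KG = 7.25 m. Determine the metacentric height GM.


Formula: GM = KB + BM - KG
Step 1 — KM = KB + BM = 2.45 + 5.93 = 8.38 m
Step 2 — GM = KM - KG = 8.38 - 7.25 = 1.13 m

1.13 m


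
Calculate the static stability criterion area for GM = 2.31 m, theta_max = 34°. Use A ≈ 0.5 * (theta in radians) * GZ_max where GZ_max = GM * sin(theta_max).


Formula: GZ_max = GM * sin(theta); Area = 0.5 * theta_rad * GZ_max
Step 1 — GZ_max = 2.31 * sin(34°) = 2.31 * 0.559193 = 1.291736 m
Step 2 — theta_rad = 34 * pi/180 = 0.593412 rad
Step 3 — Area = 0.5 * 0.593412 * 1.291736 ≈ 0.38327 m·rad (5 s.f.)

0.38327 m·rad


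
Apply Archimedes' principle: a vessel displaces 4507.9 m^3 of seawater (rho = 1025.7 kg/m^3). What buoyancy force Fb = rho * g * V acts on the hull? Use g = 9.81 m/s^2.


Formula: Fb = rho * g * V
Substituting: Fb = 1025.7 * 9.81 * 4507.9
Intermediate: 1025.7 * 9.81 = 10062.117
Result: Fb = 10062.117 * 4507.9 ≈ 45359000 N (5 s.f.)

45359000 N


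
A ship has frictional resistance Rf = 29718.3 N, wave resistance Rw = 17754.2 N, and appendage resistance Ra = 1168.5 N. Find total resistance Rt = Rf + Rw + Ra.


Formula: Rt = Rf + Rw + Ra
Substituting: Rt = 29718.3 + 17754.2 + 1168.5
Result: Rt = 48641.0 N

48641.0 N


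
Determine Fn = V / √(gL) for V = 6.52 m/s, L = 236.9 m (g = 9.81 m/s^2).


Formula: Fn = V / sqrt(g * L)
Step 1 — g * L = 9.81 * 236.9 = 2323.989
Step 2 — sqrt(g * L) = sqrt(2323.989) = 48.207769
Step 3 — Fn = 6.52 / 48.207769 ≈ 0.13525 (5 s.f.)

0.13525


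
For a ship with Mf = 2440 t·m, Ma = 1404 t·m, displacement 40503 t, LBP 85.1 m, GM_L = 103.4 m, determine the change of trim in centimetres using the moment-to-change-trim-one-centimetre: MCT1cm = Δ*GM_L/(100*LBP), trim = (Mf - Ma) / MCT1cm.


Formula: net trimming moment = Mf - Ma; MCT1cm = Δ*GM_L/(100*LBP); trim = net moment / MCT1cm
Step 1 — net trimming moment = 2440 - 1404 = 1036 t·m
Step 2 — MCT1cm = 40503 * 103.4 / (100 * 85.1) = 492.1281 t·m/cm
Step 3 — trim = 1036 / 492.1281 ≈ 2.1051 cm (5 s.f.)

2.1051 cm


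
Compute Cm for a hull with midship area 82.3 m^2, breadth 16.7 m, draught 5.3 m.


Formula: Cm = Am / (B * T)
Step 1 — B * T = 16.7 * 5.3 = 88.51 m^2
Step 2 — Cm = 82.3 / 88.51 ≈ 0.92984 (5 s.f.)

0.92984


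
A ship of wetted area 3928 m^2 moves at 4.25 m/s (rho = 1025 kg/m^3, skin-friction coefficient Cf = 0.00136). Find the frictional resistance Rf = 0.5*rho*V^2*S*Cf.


Formula: Rf = 0.5 * rho * V^2 * S * Cf
Step 1 — V^2 = 4.25^2 = 18.0625
Step 2 — 0.5 * rho * V^2 = 0.5 * 1025 * 18.0625 = 9257.03125
Step 3 — Rf = 9257.03125 * 3928 * 0.00136 ≈ 49452 N (5 s.f.)

49452 N


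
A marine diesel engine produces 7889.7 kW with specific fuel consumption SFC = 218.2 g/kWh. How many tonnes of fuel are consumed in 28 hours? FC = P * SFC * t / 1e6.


Formula: FC (tonnes) = P * SFC * t / 1,000,000
Step 1 — P * SFC * t = 7889.7 * 218.2 * 28 = 48202911.12 g
Step 2 — FC (tonnes) = 48202911.12 / 1,000,000 ≈ 48.203 tonnes (5 s.f.)

48.203 tonnes


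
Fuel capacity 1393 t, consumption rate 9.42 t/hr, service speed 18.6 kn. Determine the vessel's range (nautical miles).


Formula: endurance = fuel / rate; range = endurance * speed
Step 1 — endurance = 1393 / 9.42 = 147.8769 hours
Step 2 — range = 147.8769 * 18.6 ≈ 2750.5 nautical miles (5 s.f.)

2750.5 NM


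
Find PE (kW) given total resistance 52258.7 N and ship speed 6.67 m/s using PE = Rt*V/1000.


Formula: PE = Rt * V / 1000 (kW)
Step 1 — PE (W) = 52258.7 * 6.67 = 348565.529 W
Step 2 — PE (kW) = 348565.529 / 1000 ≈ 348.57 kW (5 s.f.)

348.57 kW


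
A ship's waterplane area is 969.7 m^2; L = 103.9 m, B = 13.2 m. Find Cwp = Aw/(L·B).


Formula: Cwp = Aw / (L * B)
Step 1 — L * B = 103.9 * 13.2 = 1371.48 m^2
Step 2 — Cwp = 969.7 / 1371.48 ≈ 0.70705 (5 s.f.)

0.70705


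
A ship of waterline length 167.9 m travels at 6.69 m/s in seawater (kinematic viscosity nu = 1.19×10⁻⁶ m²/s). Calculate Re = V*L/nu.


Formula: Re = V * L / nu
Step 1 — V * L = 6.69 * 167.9 = 1123.251 m^2/s
Step 2 — Re = 1123.251 / 1.19e-6 = 9.44e+08

9.44e+08


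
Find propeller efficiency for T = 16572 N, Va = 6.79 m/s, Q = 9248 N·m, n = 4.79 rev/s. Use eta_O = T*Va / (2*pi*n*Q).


Formula: eta = T * Va / (2 * pi * n * Q)
Step 1 — numerator = T * Va = 16572 * 6.79 = 112523.88
Step 2 — 2 * pi * n = 2 * pi * 4.79 = 30.096458
Step 3 — denominator = 30.096458 * 9248 = 278332.04
Step 4 — eta = 112523.88 / 278332.04 ≈ 0.40428 (5 s.f.)

0.40428


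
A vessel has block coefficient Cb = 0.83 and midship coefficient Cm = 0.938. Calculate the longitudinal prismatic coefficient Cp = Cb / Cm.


Formula: Cp = Cb / Cm
Substituting: Cp = 0.83 / 0.938
Result: Cp ≈ 0.88486 (5 s.f.)

0.88486


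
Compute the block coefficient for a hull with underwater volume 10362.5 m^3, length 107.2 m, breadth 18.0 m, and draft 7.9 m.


Formula: Cb = V / (L * B * T)
Step 1 — L * B * T = 107.2 * 18.0 * 7.9 = 15243.84 m^3
Step 2 — Cb = 10362.5 / 15243.84 ≈ 0.67978 (5 s.f.)

0.67978


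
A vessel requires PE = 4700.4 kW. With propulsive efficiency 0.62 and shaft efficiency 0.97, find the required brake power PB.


Formula: PB = PE / (eta_D * eta_S)
Step 1 — combined efficiency = eta_D * eta_S = 0.62 * 0.97 = 0.6014
Step 2 — PB = 4700.4 / 0.6014 ≈ 7815.8 kW (5 s.f.)

7815.8 kW


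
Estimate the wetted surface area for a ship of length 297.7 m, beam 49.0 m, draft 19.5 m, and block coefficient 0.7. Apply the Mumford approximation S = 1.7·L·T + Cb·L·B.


Formula: S = 1.7*L*T + V/T with V = Cb*L*B*T, i.e. S = L * (1.7*T + Cb*B)
Step 1 — 1.7*T = 1.7 * 19.5 = 33.15 m
Step 2 — Cb*B = 0.7 * 49.0 = 34.3 m
Step 3 — 1.7*T + Cb*B = 33.15 + 34.3 = 67.45 m
Step 4 — S = 297.7 * 67.45 ≈ 20080 m^2 (5 s.f.)

20080 m^2


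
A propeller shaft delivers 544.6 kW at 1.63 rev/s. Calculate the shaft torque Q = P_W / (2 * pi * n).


Formula: Q = P_W / (2 * pi * n)
Step 1 — P_W = 544.6 kW * 1000 = 544600.0 W
Step 2 — 2 * pi * n = 2 * pi * 1.63 = 10.241592
Step 3 — Q = 544600.0 / 10.241592 ≈ 53175 N·m (5 s.f.)

53175 N·m


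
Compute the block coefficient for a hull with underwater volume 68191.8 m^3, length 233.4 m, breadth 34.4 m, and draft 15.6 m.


Formula: Cb = V / (L * B * T)
Step 1 — L * B * T = 233.4 * 34.4 * 15.6 = 125251.776 m^3
Step 2 — Cb = 68191.8 / 125251.776 ≈ 0.54444 (5 s.f.)

0.54444


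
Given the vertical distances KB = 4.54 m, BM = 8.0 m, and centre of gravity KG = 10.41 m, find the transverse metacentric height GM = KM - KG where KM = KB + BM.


Formula: GM = KB + BM - KG
Step 1 — KM = KB + BM = 4.54 + 8.0 = 12.54 m
Step 2 — GM = KM - KG = 12.54 - 10.41 = 2.13 m

2.13 m


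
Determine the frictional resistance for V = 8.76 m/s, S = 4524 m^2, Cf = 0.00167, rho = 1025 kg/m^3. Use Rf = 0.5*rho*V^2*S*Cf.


Formula: Rf = 0.5 * rho * V^2 * S * Cf
Step 1 — V^2 = 8.76^2 = 76.7376
Step 2 — 0.5 * rho * V^2 = 0.5 * 1025 * 76.7376 = 39328.02
Step 3 — Rf = 39328.02 * 4524 * 0.00167 ≈ 297130 N (5 s.f.)

297130 N


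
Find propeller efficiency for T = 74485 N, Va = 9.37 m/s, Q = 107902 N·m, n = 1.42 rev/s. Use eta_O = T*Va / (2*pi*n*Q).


Formula: eta = T * Va / (2 * pi * n * Q)
Step 1 — numerator = T * Va = 74485 * 9.37 = 697924.45
Step 2 — 2 * pi * n = 2 * pi * 1.42 = 8.922123
Step 3 — denominator = 8.922123 * 107902 = 962714.92
Step 4 — eta = 697924.45 / 962714.92 ≈ 0.72495 (5 s.f.)

0.72495


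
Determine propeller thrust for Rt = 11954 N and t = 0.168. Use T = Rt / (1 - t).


Formula: T = Rt / (1 - t)
Step 1 — (1 - t) = 1 - 0.168 = 0.832
Step 2 — T = 11954 / 0.832 ≈ 14368 N (5 s.f.)

14368 N


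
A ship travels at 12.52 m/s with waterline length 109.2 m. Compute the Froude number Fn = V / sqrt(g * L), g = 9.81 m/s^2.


Formula: Fn = V / sqrt(g * L)
Step 1 — g * L = 9.81 * 109.2 = 1071.252
Step 2 — sqrt(g * L) = sqrt(1071.252) = 32.729986
Step 3 — Fn = 12.52 / 32.729986 ≈ 0.38252 (5 s.f.)

0.38252


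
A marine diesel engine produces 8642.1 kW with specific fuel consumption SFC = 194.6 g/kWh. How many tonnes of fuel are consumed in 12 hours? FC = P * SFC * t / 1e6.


Formula: FC (tonnes) = P * SFC * t / 1,000,000
Step 1 — P * SFC * t = 8642.1 * 194.6 * 12 = 20181031.92 g
Step 2 — FC (tonnes) = 20181031.92 / 1,000,000 ≈ 20.181 tonnes (5 s.f.)

20.181 tonnes


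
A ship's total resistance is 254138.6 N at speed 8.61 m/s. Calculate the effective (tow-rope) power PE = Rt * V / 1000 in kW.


Formula: PE = Rt * V / 1000 (kW)
Step 1 — PE (W) = 254138.6 * 8.61 = 2188133.346 W
Step 2 — PE (kW) = 2188133.346 / 1000 ≈ 2188.1 kW (5 s.f.)

2188.1 kW


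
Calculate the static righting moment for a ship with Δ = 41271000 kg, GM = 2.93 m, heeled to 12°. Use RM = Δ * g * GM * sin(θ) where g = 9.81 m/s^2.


Formula: GZ = GM * sin(theta); RM = disp * g * GZ
Step 1 — GZ = 2.93 * sin(12°) = 2.93 * 0.207912 = 0.609182 m
Step 2 — RM = 41271000 * 9.81 * 0.609182 ≈ 246640000 N·m (5 s.f.)

246640000 N·m


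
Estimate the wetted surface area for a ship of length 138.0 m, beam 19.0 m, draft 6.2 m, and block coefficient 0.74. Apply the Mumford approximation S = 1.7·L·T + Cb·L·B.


Formula: S = 1.7*L*T + V/T with V = Cb*L*B*T, i.e. S = L * (1.7*T + Cb*B)
Step 1 — 1.7*T = 1.7 * 6.2 = 10.54 m
Step 2 — Cb*B = 0.74 * 19.0 = 14.06 m
Step 3 — 1.7*T + Cb*B = 10.54 + 14.06 = 24.6 m
Step 4 — S = 138.0 * 24.6 ≈ 3394.8 m^2 (5 s.f.)

3394.8 m^2


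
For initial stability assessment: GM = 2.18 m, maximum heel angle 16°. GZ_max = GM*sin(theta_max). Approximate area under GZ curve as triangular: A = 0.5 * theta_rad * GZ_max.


Formula: GZ_max = GM * sin(theta); Area = 0.5 * theta_rad * GZ_max
Step 1 — GZ_max = 2.18 * sin(16°) = 2.18 * 0.275637 = 0.600889 m
Step 2 — theta_rad = 16 * pi/180 = 0.279253 rad
Step 3 — Area = 0.5 * 0.279253 * 0.600889 ≈ 0.083900 m·rad (5 s.f.)

0.083900 m·rad


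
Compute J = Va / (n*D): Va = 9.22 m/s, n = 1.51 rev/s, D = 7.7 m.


Formula: J = Va / (n * D)
Step 1 — n * D = 1.51 * 7.7 = 11.627
Step 2 — J = 9.22 / 11.627 ≈ 0.79298 (5 s.f.)

0.79298


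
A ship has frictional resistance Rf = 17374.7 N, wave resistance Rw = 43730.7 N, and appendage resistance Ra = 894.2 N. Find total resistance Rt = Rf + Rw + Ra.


Formula: Rt = Rf + Rw + Ra
Substituting: Rt = 17374.7 + 43730.7 + 894.2
Result: Rt = 61999.6 N

61999.6 N


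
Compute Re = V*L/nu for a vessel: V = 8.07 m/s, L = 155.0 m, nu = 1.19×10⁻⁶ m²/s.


Formula: Re = V * L / nu
Step 1 — V * L = 8.07 * 155.0 = 1250.85 m^2/s
Step 2 — Re = 1250.85 / 1.19e-6 = 1.05e+09

1.05e+09


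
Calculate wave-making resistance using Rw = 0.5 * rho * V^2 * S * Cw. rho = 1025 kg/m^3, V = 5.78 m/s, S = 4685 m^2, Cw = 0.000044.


Formula: Rw = 0.5 * rho * V^2 * S * Cw
Step 1 — V^2 = 5.78^2 = 33.4084
Step 2 — 0.5 * rho * V^2 = 0.5 * 1025 * 33.4084 = 17121.805
Step 3 — Rw = 17121.805 * 4685 * 0.000044 ≈ 3529.5 N (5 s.f.)

3529.5 N


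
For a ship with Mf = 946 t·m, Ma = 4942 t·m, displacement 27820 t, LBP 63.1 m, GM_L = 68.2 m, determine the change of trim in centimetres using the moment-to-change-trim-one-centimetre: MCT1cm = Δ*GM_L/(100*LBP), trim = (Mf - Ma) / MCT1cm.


Formula: net trimming moment = Mf - Ma; MCT1cm = Δ*GM_L/(100*LBP); trim = net moment / MCT1cm
Step 1 — net trimming moment = 946 - 4942 = -3996 t·m
Step 2 — MCT1cm = 27820 * 68.2 / (100 * 63.1) = 300.6853 t·m/cm
Step 3 — trim = -3996 / 300.6853 ≈ -13.290 cm (5 s.f.)

-13.290 cm


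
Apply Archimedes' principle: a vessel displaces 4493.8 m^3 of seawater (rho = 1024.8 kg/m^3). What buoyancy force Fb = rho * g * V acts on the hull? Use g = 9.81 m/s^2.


Formula: Fb = rho * g * V
Substituting: Fb = 1024.8 * 9.81 * 4493.8
Intermediate: 1024.8 * 9.81 = 10053.288
Result: Fb = 10053.288 * 4493.8 ≈ 45177000 N (5 s.f.)

45177000 N


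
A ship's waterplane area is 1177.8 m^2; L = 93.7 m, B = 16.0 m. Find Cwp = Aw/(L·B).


Formula: Cwp = Aw / (L * B)
Step 1 — L * B = 93.7 * 16.0 = 1499.2 m^2
Step 2 — Cwp = 1177.8 / 1499.2 ≈ 0.78562 (5 s.f.)

0.78562


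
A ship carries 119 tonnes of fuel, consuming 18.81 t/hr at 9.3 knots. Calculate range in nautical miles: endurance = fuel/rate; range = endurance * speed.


Formula: endurance = fuel / rate; range = endurance * speed
Step 1 — endurance = 119 / 18.81 = 6.3264 hours
Step 2 — range = 6.3264 * 9.3 ≈ 58.836 nautical miles (5 s.f.)

58.836 NM


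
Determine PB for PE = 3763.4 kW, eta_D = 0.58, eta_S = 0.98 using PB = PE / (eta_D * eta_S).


Formula: PB = PE / (eta_D * eta_S)
Step 1 — combined efficiency = eta_D * eta_S = 0.58 * 0.98 = 0.5684
Step 2 — PB = 3763.4 / 0.5684 ≈ 6621.0 kW (5 s.f.)

6621.0 kW


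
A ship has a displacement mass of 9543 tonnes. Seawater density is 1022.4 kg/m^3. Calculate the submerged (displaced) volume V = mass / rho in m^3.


Formula: V = mass / rho
Step 1 — convert tonnes to kg: 9543 t * 1000 = 9543000 kg
Step 2 — V = 9543000 / 1022.4 ≈ 9333.9 m^3 (5 s.f.)

9333.9 m^3


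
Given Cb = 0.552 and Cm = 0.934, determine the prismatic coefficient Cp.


Formula: Cp = Cb / Cm
Substituting: Cp = 0.552 / 0.934
Result: Cp ≈ 0.59101 (5 s.f.)

0.59101


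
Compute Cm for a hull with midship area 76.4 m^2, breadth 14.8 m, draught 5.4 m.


Formula: Cm = Am / (B * T)
Step 1 — B * T = 14.8 * 5.4 = 79.92 m^2
Step 2 — Cm = 76.4 / 79.92 ≈ 0.95596 (5 s.f.)

0.95596


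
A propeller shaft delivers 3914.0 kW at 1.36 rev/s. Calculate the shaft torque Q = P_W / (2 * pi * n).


Formula: Q = P_W / (2 * pi * n)
Step 1 — P_W = 3914.0 kW * 1000 = 3914000.0 W
Step 2 — 2 * pi * n = 2 * pi * 1.36 = 8.545132
Step 3 — Q = 3914000.0 / 8.545132 ≈ 458040 N·m (5 s.f.)

458040 N·m


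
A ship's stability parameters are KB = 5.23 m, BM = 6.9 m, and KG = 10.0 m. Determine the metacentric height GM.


Formula: GM = KB + BM - KG
Step 1 — KM = KB + BM = 5.23 + 6.9 = 12.13 m
Step 2 — GM = KM - KG = 12.13 - 10.0 = 2.13 m

2.13 m


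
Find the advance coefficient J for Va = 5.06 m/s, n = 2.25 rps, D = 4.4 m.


Formula: J = Va / (n * D)
Step 1 — n * D = 2.25 * 4.4 = 9.9
Step 2 — J = 5.06 / 9.9 ≈ 0.51111 (5 s.f.)

0.51111


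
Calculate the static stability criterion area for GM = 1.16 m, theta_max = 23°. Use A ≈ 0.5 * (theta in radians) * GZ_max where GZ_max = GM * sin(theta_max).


Formula: GZ_max = GM * sin(theta); Area = 0.5 * theta_rad * GZ_max
Step 1 — GZ_max = 1.16 * sin(23°) = 1.16 * 0.390731 = 0.453248 m
Step 2 — theta_rad = 23 * pi/180 = 0.401426 rad
Step 3 — Area = 0.5 * 0.401426 * 0.453248 ≈ 0.090973 m·rad (5 s.f.)

0.090973 m·rad


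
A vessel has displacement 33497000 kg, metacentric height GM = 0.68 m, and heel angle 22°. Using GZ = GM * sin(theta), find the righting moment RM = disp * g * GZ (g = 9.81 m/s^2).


Formula: GZ = GM * sin(theta); RM = disp * g * GZ
Step 1 — GZ = 0.68 * sin(22°) = 0.68 * 0.374607 = 0.254733 m
Step 2 — RM = 33497000 * 9.81 * 0.254733 ≈ 83707000 N·m (5 s.f.)

83707000 N·m


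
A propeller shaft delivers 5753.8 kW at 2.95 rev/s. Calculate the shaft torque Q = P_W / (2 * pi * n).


Formula: Q = P_W / (2 * pi * n)
Step 1 — P_W = 5753.8 kW * 1000 = 5753800.0 W
Step 2 — 2 * pi * n = 2 * pi * 2.95 = 18.535397
Step 3 — Q = 5753800.0 / 18.535397 ≈ 310420 N·m (5 s.f.)

310420 N·m


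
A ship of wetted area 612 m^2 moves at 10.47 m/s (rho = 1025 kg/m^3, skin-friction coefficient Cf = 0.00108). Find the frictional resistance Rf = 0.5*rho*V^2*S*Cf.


Formula: Rf = 0.5 * rho * V^2 * S * Cf
Step 1 — V^2 = 10.47^2 = 109.6209
Step 2 — 0.5 * rho * V^2 = 0.5 * 1025 * 109.6209 = 56180.71125
Step 3 — Rf = 56180.71125 * 612 * 0.00108 ≈ 37133 N (5 s.f.)

37133 N


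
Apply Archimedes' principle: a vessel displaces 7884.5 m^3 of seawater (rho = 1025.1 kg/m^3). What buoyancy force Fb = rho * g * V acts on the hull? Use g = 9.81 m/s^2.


Formula: Fb = rho * g * V
Substituting: Fb = 1025.1 * 9.81 * 7884.5
Intermediate: 1025.1 * 9.81 = 10056.231
Result: Fb = 10056.231 * 7884.5 ≈ 79288000 N (5 s.f.)

79288000 N


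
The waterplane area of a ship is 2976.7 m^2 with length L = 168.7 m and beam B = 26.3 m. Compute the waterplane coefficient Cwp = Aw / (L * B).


Formula: Cwp = Aw / (L * B)
Step 1 — L * B = 168.7 * 26.3 = 4436.81 m^2
Step 2 — Cwp = 2976.7 / 4436.81 ≈ 0.67091 (5 s.f.)

0.67091


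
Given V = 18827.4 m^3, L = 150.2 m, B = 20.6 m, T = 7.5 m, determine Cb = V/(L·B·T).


Formula: Cb = V / (L * B * T)
Step 1 — L * B * T = 150.2 * 20.6 * 7.5 = 23205.9 m^3
Step 2 — Cb = 18827.4 / 23205.9 ≈ 0.81132 (5 s.f.)

0.81132


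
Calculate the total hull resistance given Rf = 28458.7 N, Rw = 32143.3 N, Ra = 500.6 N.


Formula: Rt = Rf + Rw + Ra
Substituting: Rt = 28458.7 + 32143.3 + 500.6
Result: Rt = 61102.6 N

61102.6 N


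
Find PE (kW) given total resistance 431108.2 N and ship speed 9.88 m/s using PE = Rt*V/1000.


Formula: PE = Rt * V / 1000 (kW)
Step 1 — PE (W) = 431108.2 * 9.88 = 4259349.016 W
Step 2 — PE (kW) = 4259349.016 / 1000 ≈ 4259.3 kW (5 s.f.)

4259.3 kW


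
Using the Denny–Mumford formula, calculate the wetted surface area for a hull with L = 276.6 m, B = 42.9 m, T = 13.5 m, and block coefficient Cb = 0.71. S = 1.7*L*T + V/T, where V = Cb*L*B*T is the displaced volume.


Formula: S = 1.7*L*T + V/T with V = Cb*L*B*T, i.e. S = L * (1.7*T + Cb*B)
Step 1 — 1.7*T = 1.7 * 13.5 = 22.95 m
Step 2 — Cb*B = 0.71 * 42.9 = 30.459 m
Step 3 — 1.7*T + Cb*B = 22.95 + 30.459 = 53.409 m
Step 4 — S = 276.6 * 53.409 ≈ 14773 m^2 (5 s.f.)

14773 m^2


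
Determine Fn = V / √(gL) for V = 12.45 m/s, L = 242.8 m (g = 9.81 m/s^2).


Formula: Fn = V / sqrt(g * L)
Step 1 — g * L = 9.81 * 242.8 = 2381.868
Step 2 — sqrt(g * L) = sqrt(2381.868) = 48.804385
Step 3 — Fn = 12.45 / 48.804385 ≈ 0.25510 (5 s.f.)

0.25510


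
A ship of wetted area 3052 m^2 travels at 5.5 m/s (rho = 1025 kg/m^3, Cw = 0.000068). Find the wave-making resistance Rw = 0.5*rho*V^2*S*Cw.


Formula: Rw = 0.5 * rho * V^2 * S * Cw
Step 1 — V^2 = 5.5^2 = 30.25
Step 2 — 0.5 * rho * V^2 = 0.5 * 1025 * 30.25 = 15503.125
Step 3 — Rw = 15503.125 * 3052 * 0.000068 ≈ 3217.5 N (5 s.f.)

3217.5 N


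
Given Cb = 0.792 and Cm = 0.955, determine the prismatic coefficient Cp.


Formula: Cp = Cb / Cm
Substituting: Cp = 0.792 / 0.955
Result: Cp ≈ 0.82932 (5 s.f.)

0.82932


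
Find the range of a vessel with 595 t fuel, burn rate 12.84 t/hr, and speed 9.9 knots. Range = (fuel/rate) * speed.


Formula: endurance = fuel / rate; range = endurance * speed
Step 1 — endurance = 595 / 12.84 = 46.3396 hours
Step 2 — range = 46.3396 * 9.9 ≈ 458.76 nautical miles (5 s.f.)

458.76 NM


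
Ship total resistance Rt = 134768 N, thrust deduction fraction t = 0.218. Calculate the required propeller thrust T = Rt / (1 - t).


Formula: T = Rt / (1 - t)
Step 1 — (1 - t) = 1 - 0.218 = 0.782
Step 2 — T = 134768 / 0.782 ≈ 172340 N (5 s.f.)

172340 N


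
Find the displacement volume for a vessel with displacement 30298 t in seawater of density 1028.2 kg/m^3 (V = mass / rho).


Formula: V = mass / rho
Step 1 — convert tonnes to kg: 30298 t * 1000 = 30298000 kg
Step 2 — V = 30298000 / 1028.2 ≈ 29467 m^3 (5 s.f.)

29467 m^3


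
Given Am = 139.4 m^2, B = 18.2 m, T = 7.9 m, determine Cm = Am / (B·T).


Formula: Cm = Am / (B * T)
Step 1 — B * T = 18.2 * 7.9 = 143.78 m^2
Step 2 — Cm = 139.4 / 143.78 ≈ 0.96954 (5 s.f.)

0.96954


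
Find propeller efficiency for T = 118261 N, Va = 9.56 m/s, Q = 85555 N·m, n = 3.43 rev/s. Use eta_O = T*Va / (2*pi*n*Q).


Formula: eta = T * Va / (2 * pi * n * Q)
Step 1 — numerator = T * Va = 118261 * 9.56 = 1130575.16
Step 2 — 2 * pi * n = 2 * pi * 3.43 = 21.551326
Step 3 — denominator = 21.551326 * 85555 = 1843823.7
Step 4 — eta = 1130575.16 / 1843823.7 ≈ 0.61317 (5 s.f.)

0.61317


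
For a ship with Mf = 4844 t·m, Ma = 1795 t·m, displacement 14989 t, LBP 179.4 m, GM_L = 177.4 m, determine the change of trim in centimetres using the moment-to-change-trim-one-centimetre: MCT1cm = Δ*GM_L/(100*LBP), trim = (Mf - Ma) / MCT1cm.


Formula: net trimming moment = Mf - Ma; MCT1cm = Δ*GM_L/(100*LBP); trim = net moment / MCT1cm
Step 1 — net trimming moment = 4844 - 1795 = 3049 t·m
Step 2 — MCT1cm = 14989 * 177.4 / (100 * 179.4) = 148.219 t·m/cm
Step 3 — trim = 3049 / 148.219 ≈ 20.571 cm (5 s.f.)

20.571 cm


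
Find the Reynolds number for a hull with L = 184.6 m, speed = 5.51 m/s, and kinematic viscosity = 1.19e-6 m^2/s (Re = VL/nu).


Formula: Re = V * L / nu
Step 1 — V * L = 5.51 * 184.6 = 1017.146 m^2/s
Step 2 — Re = 1017.146 / 1.19e-6 = 8.55e+08

8.55e+08


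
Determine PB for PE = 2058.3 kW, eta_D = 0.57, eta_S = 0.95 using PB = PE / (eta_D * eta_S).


Formula: PB = PE / (eta_D * eta_S)
Step 1 — combined efficiency = eta_D * eta_S = 0.57 * 0.95 = 0.5415
Step 2 — PB = 2058.3 / 0.5415 ≈ 3801.1 kW (5 s.f.)

3801.1 kW


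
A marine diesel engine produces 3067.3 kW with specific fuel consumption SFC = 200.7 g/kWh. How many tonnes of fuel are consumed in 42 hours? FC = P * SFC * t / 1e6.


Formula: FC (tonnes) = P * SFC * t / 1,000,000
Step 1 — P * SFC * t = 3067.3 * 200.7 * 42 = 25855498.62 g
Step 2 — FC (tonnes) = 25855498.62 / 1,000,000 ≈ 25.855 tonnes (5 s.f.)

25.855 tonnes


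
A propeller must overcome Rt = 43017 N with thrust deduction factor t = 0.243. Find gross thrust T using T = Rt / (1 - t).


Formula: T = Rt / (1 - t)
Step 1 — (1 - t) = 1 - 0.243 = 0.757
Step 2 — T = 43017 / 0.757 ≈ 56826 N (5 s.f.)

56826 N


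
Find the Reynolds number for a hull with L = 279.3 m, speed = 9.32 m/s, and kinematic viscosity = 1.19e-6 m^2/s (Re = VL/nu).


Formula: Re = V * L / nu
Step 1 — V * L = 9.32 * 279.3 = 2603.076 m^2/s
Step 2 — Re = 2603.076 / 1.19e-6 = 2.19e+09

2.19e+09


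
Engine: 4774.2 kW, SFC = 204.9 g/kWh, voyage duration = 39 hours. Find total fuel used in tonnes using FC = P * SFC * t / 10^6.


Formula: FC (tonnes) = P * SFC * t / 1,000,000
Step 1 — P * SFC * t = 4774.2 * 204.9 * 39 = 38151109.62 g
Step 2 — FC (tonnes) = 38151109.62 / 1,000,000 ≈ 38.151 tonnes (5 s.f.)

38.151 tonnes


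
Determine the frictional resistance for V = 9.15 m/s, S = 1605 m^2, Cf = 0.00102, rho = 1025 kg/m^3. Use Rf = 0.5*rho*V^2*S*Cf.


Formula: Rf = 0.5 * rho * V^2 * S * Cf
Step 1 — V^2 = 9.15^2 = 83.7225
Step 2 — 0.5 * rho * V^2 = 0.5 * 1025 * 83.7225 = 42907.78125
Step 3 — Rf = 42907.78125 * 1605 * 0.00102 ≈ 70244 N (5 s.f.)

70244 N


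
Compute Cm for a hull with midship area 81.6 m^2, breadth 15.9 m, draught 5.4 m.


Formula: Cm = Am / (B * T)
Step 1 — B * T = 15.9 * 5.4 = 85.86 m^2
Step 2 — Cm = 81.6 / 85.86 ≈ 0.95038 (5 s.f.)

0.95038


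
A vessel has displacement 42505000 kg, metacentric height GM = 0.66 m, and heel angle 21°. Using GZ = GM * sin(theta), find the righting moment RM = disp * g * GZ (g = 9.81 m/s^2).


Formula: GZ = GM * sin(theta); RM = disp * g * GZ
Step 1 — GZ = 0.66 * sin(21°) = 0.66 * 0.358368 = 0.236523 m
Step 2 — RM = 42505000 * 9.81 * 0.236523 ≈ 98624000 N·m (5 s.f.)

98624000 N·m


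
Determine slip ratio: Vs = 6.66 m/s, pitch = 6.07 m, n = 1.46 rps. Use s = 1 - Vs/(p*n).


Formula: s = 1 - Vs / (p * n)
Step 1 — p * n = 6.07 * 1.46 = 8.8622
Step 2 — Vs / (p*n) = 6.66 / 8.8622 = 0.751506 (6 d.p.)
Step 3 — s = 1 - 0.751506 = 0.248494

0.248494


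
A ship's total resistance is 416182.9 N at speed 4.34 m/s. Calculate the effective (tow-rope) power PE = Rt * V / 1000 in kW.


Formula: PE = Rt * V / 1000 (kW)
Step 1 — PE (W) = 416182.9 * 4.34 = 1806233.786 W
Step 2 — PE (kW) = 1806233.786 / 1000 ≈ 1806.2 kW (5 s.f.)

1806.2 kW


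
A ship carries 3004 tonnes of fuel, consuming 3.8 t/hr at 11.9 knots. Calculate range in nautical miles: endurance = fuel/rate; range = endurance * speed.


Formula: endurance = fuel / rate; range = endurance * speed
Step 1 — endurance = 3004 / 3.8 = 790.5263 hours
Step 2 — range = 790.5263 * 11.9 ≈ 9407.3 nautical miles (5 s.f.)

9407.3 NM


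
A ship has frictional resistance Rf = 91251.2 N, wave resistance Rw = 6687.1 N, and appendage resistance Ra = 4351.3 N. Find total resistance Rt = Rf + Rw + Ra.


Formula: Rt = Rf + Rw + Ra
Substituting: Rt = 91251.2 + 6687.1 + 4351.3
Result: Rt = 102289.6 N

102289.6 N


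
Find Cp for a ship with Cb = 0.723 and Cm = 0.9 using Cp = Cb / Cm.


Formula: Cp = Cb / Cm
Substituting: Cp = 0.723 / 0.9
Result: Cp ≈ 0.80333 (5 s.f.)

0.80333


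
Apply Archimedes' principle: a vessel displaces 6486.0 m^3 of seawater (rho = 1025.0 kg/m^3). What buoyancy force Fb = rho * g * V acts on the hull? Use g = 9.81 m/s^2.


Formula: Fb = rho * g * V
Substituting: Fb = 1025.0 * 9.81 * 6486.0
Intermediate: 1025.0 * 9.81 = 10055.25
Result: Fb = 10055.25 * 6486.0 ≈ 65218000 N (5 s.f.)

65218000 N


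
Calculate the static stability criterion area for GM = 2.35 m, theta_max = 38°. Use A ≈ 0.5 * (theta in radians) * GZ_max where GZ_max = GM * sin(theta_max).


Formula: GZ_max = GM * sin(theta); Area = 0.5 * theta_rad * GZ_max
Step 1 — GZ_max = 2.35 * sin(38°) = 2.35 * 0.615661 = 1.446803 m
Step 2 — theta_rad = 38 * pi/180 = 0.663225 rad
Step 3 — Area = 0.5 * 0.663225 * 1.446803 ≈ 0.47978 m·rad (5 s.f.)

0.47978 m·rad


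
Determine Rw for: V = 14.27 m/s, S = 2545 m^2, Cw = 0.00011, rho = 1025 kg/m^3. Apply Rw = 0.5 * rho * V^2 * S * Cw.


Formula: Rw = 0.5 * rho * V^2 * S * Cw
Step 1 — V^2 = 14.27^2 = 203.6329
Step 2 — 0.5 * rho * V^2 = 0.5 * 1025 * 203.6329 = 104361.86125
Step 3 — Rw = 104361.86125 * 2545 * 0.00011 ≈ 29216 N (5 s.f.)

29216 N


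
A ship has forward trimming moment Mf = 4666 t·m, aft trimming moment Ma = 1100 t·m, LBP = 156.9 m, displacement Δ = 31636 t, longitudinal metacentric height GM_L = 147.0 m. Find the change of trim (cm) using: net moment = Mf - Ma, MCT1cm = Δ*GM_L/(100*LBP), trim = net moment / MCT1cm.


Formula: net trimming moment = Mf - Ma; MCT1cm = Δ*GM_L/(100*LBP); trim = net moment / MCT1cm
Step 1 — net trimming moment = 4666 - 1100 = 3566 t·m
Step 2 — MCT1cm = 31636 * 147.0 / (100 * 156.9) = 296.3985 t·m/cm
Step 3 — trim = 3566 / 296.3985 ≈ 12.031 cm (5 s.f.)

12.031 cm


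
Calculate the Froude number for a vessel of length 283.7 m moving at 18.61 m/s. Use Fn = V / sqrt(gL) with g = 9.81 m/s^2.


Formula: Fn = V / sqrt(g * L)
Step 1 — g * L = 9.81 * 283.7 = 2783.097
Step 2 — sqrt(g * L) = sqrt(2783.097) = 52.755066
Step 3 — Fn = 18.61 / 52.755066 ≈ 0.35276 (5 s.f.)

0.35276


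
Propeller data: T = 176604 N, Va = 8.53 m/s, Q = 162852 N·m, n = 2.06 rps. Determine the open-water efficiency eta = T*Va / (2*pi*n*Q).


Formula: eta = T * Va / (2 * pi * n * Q)
Step 1 — numerator = T * Va = 176604 * 8.53 = 1506432.12
Step 2 — 2 * pi * n = 2 * pi * 2.06 = 12.943362
Step 3 — denominator = 12.943362 * 162852 = 2107852.39
Step 4 — eta = 1506432.12 / 2107852.39 ≈ 0.71468 (5 s.f.)

0.71468


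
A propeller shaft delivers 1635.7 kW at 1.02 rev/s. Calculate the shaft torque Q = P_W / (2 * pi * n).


Formula: Q = P_W / (2 * pi * n)
Step 1 — P_W = 1635.7 kW * 1000 = 1635700.0 W
Step 2 — 2 * pi * n = 2 * pi * 1.02 = 6.408849
Step 3 — Q = 1635700.0 / 6.408849 ≈ 255230 N·m (5 s.f.)

255230 N·m


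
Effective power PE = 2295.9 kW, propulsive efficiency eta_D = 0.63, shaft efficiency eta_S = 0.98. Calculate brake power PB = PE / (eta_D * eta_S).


Formula: PB = PE / (eta_D * eta_S)
Step 1 — combined efficiency = eta_D * eta_S = 0.63 * 0.98 = 0.6174
Step 2 — PB = 2295.9 / 0.6174 ≈ 3718.7 kW (5 s.f.)

3718.7 kW


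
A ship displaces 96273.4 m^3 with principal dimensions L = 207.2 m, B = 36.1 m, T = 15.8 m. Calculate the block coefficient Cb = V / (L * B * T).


Formula: Cb = V / (L * B * T)
Step 1 — L * B * T = 207.2 * 36.1 * 15.8 = 118182.736 m^3
Step 2 — Cb = 96273.4 / 118182.736 ≈ 0.81461 (5 s.f.)

0.81461


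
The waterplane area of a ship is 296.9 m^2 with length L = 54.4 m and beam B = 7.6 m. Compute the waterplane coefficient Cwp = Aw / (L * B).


Formula: Cwp = Aw / (L * B)
Step 1 — L * B = 54.4 * 7.6 = 413.44 m^2
Step 2 — Cwp = 296.9 / 413.44 ≈ 0.71812 (5 s.f.)

0.71812


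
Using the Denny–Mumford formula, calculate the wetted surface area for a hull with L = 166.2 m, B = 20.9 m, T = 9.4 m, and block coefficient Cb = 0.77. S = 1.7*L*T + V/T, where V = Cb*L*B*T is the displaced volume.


Formula: S = 1.7*L*T + V/T with V = Cb*L*B*T, i.e. S = L * (1.7*T + Cb*B)
Step 1 — 1.7*T = 1.7 * 9.4 = 15.98 m
Step 2 — Cb*B = 0.77 * 20.9 = 16.093 m
Step 3 — 1.7*T + Cb*B = 15.98 + 16.093 = 32.073 m
Step 4 — S = 166.2 * 32.073 ≈ 5330.5 m^2 (5 s.f.)

5330.5 m^2


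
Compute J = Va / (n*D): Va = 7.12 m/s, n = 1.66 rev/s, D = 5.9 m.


Formula: J = Va / (n * D)
Step 1 — n * D = 1.66 * 5.9 = 9.794
Step 2 — J = 7.12 / 9.794 ≈ 0.72698 (5 s.f.)

0.72698


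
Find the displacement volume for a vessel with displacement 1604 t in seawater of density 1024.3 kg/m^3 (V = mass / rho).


Formula: V = mass / rho
Step 1 — convert tonnes to kg: 1604 t * 1000 = 1604000 kg
Step 2 — V = 1604000 / 1024.3 ≈ 1565.9 m^3 (5 s.f.)

1565.9 m^3


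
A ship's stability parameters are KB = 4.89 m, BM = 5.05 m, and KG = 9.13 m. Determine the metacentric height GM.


Formula: GM = KB + BM - KG
Step 1 — KM = KB + BM = 4.89 + 5.05 = 9.94 m
Step 2 — GM = KM - KG = 9.94 - 9.13 = 0.81 m

0.81 m


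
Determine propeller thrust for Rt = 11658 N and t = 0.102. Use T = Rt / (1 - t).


Formula: T = Rt / (1 - t)
Step 1 — (1 - t) = 1 - 0.102 = 0.898
Step 2 — T = 11658 / 0.898 ≈ 12982 N (5 s.f.)

12982 N


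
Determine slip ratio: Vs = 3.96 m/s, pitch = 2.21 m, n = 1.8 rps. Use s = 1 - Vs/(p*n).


Formula: s = 1 - Vs / (p * n)
Step 1 — p * n = 2.21 * 1.8 = 3.978
Step 2 — Vs / (p*n) = 3.96 / 3.978 = 0.995475 (6 d.p.)
Step 3 — s = 1 - 0.995475 = 0.004525

0.004525


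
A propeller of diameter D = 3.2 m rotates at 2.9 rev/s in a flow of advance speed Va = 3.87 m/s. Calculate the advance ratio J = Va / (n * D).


Formula: J = Va / (n * D)
Step 1 — n * D = 2.9 * 3.2 = 9.28
Step 2 — J = 3.87 / 9.28 ≈ 0.41703 (5 s.f.)

0.41703


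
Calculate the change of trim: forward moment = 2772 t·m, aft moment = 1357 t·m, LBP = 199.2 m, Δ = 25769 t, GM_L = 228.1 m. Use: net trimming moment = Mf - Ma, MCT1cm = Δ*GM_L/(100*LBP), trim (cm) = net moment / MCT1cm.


Formula: net trimming moment = Mf - Ma; MCT1cm = Δ*GM_L/(100*LBP); trim = net moment / MCT1cm
Step 1 — net trimming moment = 2772 - 1357 = 1415 t·m
Step 2 — MCT1cm = 25769 * 228.1 / (100 * 199.2) = 295.0757 t·m/cm
Step 3 — trim = 1415 / 295.0757 ≈ 4.7954 cm (5 s.f.)

4.7954 cm


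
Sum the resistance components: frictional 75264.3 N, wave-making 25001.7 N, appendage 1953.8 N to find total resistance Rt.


Formula: Rt = Rf + Rw + Ra
Substituting: Rt = 75264.3 + 25001.7 + 1953.8
Result: Rt = 102219.8 N

102219.8 N


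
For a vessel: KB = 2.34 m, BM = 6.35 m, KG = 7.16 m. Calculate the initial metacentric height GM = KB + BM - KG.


Formula: GM = KB + BM - KG
Step 1 — KM = KB + BM = 2.34 + 6.35 = 8.69 m
Step 2 — GM = KM - KG = 8.69 - 7.16 = 1.53 m

1.53 m


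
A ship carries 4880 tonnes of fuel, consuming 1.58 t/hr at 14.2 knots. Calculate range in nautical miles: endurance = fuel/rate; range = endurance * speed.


Formula: endurance = fuel / rate; range = endurance * speed
Step 1 — endurance = 4880 / 1.58 = 3088.6076 hours
Step 2 — range = 3088.6076 * 14.2 ≈ 43858 nautical miles (5 s.f.)

43858 NM


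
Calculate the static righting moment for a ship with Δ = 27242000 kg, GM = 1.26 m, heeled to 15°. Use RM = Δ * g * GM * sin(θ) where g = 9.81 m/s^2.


Formula: GZ = GM * sin(theta); RM = disp * g * GZ
Step 1 — GZ = 1.26 * sin(15°) = 1.26 * 0.258819 = 0.326112 m
Step 2 — RM = 27242000 * 9.81 * 0.326112 ≈ 87151000 N·m (5 s.f.)

87151000 N·m


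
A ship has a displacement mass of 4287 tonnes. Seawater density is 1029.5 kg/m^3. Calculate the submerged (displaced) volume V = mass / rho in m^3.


Formula: V = mass / rho
Step 1 — convert tonnes to kg: 4287 t * 1000 = 4287000 kg
Step 2 — V = 4287000 / 1029.5 ≈ 4164.2 m^3 (5 s.f.)

4164.2 m^3


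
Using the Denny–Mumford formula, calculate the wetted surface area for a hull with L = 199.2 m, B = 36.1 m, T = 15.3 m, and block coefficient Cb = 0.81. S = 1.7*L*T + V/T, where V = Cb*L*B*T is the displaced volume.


Formula: S = 1.7*L*T + V/T with V = Cb*L*B*T, i.e. S = L * (1.7*T + Cb*B)
Step 1 — 1.7*T = 1.7 * 15.3 = 26.01 m
Step 2 — Cb*B = 0.81 * 36.1 = 29.241 m
Step 3 — 1.7*T + Cb*B = 26.01 + 29.241 = 55.251 m
Step 4 — S = 199.2 * 55.251 ≈ 11006 m^2 (5 s.f.)

11006 m^2


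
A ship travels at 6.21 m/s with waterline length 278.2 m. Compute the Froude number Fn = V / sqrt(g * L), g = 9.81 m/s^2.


Formula: Fn = V / sqrt(g * L)
Step 1 — g * L = 9.81 * 278.2 = 2729.142
Step 2 — sqrt(g * L) = sqrt(2729.142) = 52.241191
Step 3 — Fn = 6.21 / 52.241191 ≈ 0.11887 (5 s.f.)

0.11887


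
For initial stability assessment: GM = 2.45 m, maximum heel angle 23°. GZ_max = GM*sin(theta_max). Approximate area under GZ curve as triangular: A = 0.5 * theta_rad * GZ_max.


Formula: GZ_max = GM * sin(theta); Area = 0.5 * theta_rad * GZ_max
Step 1 — GZ_max = 2.45 * sin(23°) = 2.45 * 0.390731 = 0.957291 m
Step 2 — theta_rad = 23 * pi/180 = 0.401426 rad
Step 3 — Area = 0.5 * 0.401426 * 0.957291 ≈ 0.19214 m·rad (5 s.f.)

0.19214 m·rad


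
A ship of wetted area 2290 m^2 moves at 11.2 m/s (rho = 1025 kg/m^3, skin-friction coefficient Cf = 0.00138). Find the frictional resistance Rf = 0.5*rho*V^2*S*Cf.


Formula: Rf = 0.5 * rho * V^2 * S * Cf
Step 1 — V^2 = 11.2^2 = 125.44
Step 2 — 0.5 * rho * V^2 = 0.5 * 1025 * 125.44 = 64288.0
Step 3 — Rf = 64288.0 * 2290 * 0.00138 ≈ 203160 N (5 s.f.)

203160 N


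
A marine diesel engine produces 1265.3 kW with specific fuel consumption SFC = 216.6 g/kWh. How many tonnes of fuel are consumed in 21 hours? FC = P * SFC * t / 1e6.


Formula: FC (tonnes) = P * SFC * t / 1,000,000
Step 1 — P * SFC * t = 1265.3 * 216.6 * 21 = 5755343.58 g
Step 2 — FC (tonnes) = 5755343.58 / 1,000,000 ≈ 5.7553 tonnes (5 s.f.)

5.7553 tonnes


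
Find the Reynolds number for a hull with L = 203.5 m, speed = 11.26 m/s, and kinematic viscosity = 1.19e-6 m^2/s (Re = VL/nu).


Formula: Re = V * L / nu
Step 1 — V * L = 11.26 * 203.5 = 2291.41 m^2/s
Step 2 — Re = 2291.41 / 1.19e-6 = 1.93e+09

1.93e+09


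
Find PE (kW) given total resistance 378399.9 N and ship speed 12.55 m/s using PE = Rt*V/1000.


Formula: PE = Rt * V / 1000 (kW)
Step 1 — PE (W) = 378399.9 * 12.55 = 4748918.745 W
Step 2 — PE (kW) = 4748918.745 / 1000 ≈ 4748.9 kW (5 s.f.)

4748.9 kW


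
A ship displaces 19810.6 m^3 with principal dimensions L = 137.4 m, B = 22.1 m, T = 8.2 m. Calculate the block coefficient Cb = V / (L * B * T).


Formula: Cb = V / (L * B * T)
Step 1 — L * B * T = 137.4 * 22.1 * 8.2 = 24899.628 m^3
Step 2 — Cb = 19810.6 / 24899.628 ≈ 0.79562 (5 s.f.)

0.79562


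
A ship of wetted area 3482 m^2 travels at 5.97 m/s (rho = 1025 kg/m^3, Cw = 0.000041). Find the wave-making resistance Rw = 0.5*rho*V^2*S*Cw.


Formula: Rw = 0.5 * rho * V^2 * S * Cw
Step 1 — V^2 = 5.97^2 = 35.6409
Step 2 — 0.5 * rho * V^2 = 0.5 * 1025 * 35.6409 = 18265.96125
Step 3 — Rw = 18265.96125 * 3482 * 0.000041 ≈ 2607.7 N (5 s.f.)

2607.7 N


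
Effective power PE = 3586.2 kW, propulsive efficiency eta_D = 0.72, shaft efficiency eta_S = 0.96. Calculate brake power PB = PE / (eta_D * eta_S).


Formula: PB = PE / (eta_D * eta_S)
Step 1 — combined efficiency = eta_D * eta_S = 0.72 * 0.96 = 0.6912
Step 2 — PB = 3586.2 / 0.6912 ≈ 5188.4 kW (5 s.f.)

5188.4 kW


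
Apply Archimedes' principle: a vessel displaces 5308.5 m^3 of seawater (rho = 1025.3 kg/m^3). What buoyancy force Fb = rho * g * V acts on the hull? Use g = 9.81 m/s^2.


Formula: Fb = rho * g * V
Substituting: Fb = 1025.3 * 9.81 * 5308.5
Intermediate: 1025.3 * 9.81 = 10058.193
Result: Fb = 10058.193 * 5308.5 ≈ 53394000 N (5 s.f.)

53394000 N


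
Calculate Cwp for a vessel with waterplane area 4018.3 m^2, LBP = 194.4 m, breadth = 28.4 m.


Formula: Cwp = Aw / (L * B)
Step 1 — L * B = 194.4 * 28.4 = 5520.96 m^2
Step 2 — Cwp = 4018.3 / 5520.96 ≈ 0.72783 (5 s.f.)

0.72783


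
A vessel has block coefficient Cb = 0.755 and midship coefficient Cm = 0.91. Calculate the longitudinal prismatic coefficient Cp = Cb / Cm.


Formula: Cp = Cb / Cm
Substituting: Cp = 0.755 / 0.91
Result: Cp ≈ 0.82967 (5 s.f.)

0.82967


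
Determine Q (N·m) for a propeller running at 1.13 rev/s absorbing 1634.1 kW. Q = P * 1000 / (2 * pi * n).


Formula: Q = P_W / (2 * pi * n)
Step 1 — P_W = 1634.1 kW * 1000 = 1634100.0 W
Step 2 — 2 * pi * n = 2 * pi * 1.13 = 7.099999
Step 3 — Q = 1634100.0 / 7.099999 ≈ 230150 N·m (5 s.f.)

230150 N·m


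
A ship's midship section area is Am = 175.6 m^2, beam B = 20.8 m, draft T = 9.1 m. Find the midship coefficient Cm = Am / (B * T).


Formula: Cm = Am / (B * T)
Step 1 — B * T = 20.8 * 9.1 = 189.28 m^2
Step 2 — Cm = 175.6 / 189.28 ≈ 0.92773 (5 s.f.)

0.92773


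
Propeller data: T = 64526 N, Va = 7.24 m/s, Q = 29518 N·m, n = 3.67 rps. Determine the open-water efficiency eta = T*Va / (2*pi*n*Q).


Formula: eta = T * Va / (2 * pi * n * Q)
Step 1 — numerator = T * Va = 64526 * 7.24 = 467168.24
Step 2 — 2 * pi * n = 2 * pi * 3.67 = 23.05929
Step 3 — denominator = 23.05929 * 29518 = 680664.12
Step 4 — eta = 467168.24 / 680664.12 ≈ 0.68634 (5 s.f.)

0.68634
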